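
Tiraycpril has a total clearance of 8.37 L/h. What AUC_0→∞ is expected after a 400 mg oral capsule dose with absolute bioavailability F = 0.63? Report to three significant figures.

AUC_0→∞ = F × Dose / CL
        = 0.63 × 400 / 8.37 = 30.1075 mg/L·h

AUC = 30.1 mg/L·h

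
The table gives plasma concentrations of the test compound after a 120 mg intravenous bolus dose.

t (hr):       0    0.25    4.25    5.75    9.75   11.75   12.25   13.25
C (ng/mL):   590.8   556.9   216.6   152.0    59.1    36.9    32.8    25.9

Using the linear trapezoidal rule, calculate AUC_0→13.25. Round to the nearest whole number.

Trapezoidal AUC_0→13.25:
  [0→0.25]: (590.8+556.9)/2 × 0.25 = 143.4625
  [0.25→4.25]: (556.9+216.6)/2 × 4 = 1547.0
  [4.25→5.75]: (216.6+152.0)/2 × 1.5 = 276.45
  [5.75→9.75]: (152.0+59.1)/2 × 4 = 422.2
  [9.75→11.75]: (59.1+36.9)/2 × 2 = 96.0
  [11.75→12.25]: (36.9+32.8)/2 × 0.5 = 17.425
  [12.25→13.25]: (32.8+25.9)/2 × 1 = 29.35
  Sum = 2531.8875 ng/mL·hr

AUC = 2532 ng/mL·hr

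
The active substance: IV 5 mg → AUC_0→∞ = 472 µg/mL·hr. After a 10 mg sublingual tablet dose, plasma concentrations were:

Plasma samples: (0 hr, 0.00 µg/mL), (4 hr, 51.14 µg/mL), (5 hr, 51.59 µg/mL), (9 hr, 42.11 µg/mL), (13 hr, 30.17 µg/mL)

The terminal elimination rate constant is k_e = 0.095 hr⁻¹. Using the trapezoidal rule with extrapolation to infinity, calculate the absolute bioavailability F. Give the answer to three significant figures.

F = 0.851

Trapezoidal AUC_0→13 (sublingual tablet):
  [0→4]: (0.00+51.14)/2 × 4 = 102.28
  [4→5]: (51.14+51.59)/2 × 1 = 51.365
  [5→9]: (51.59+42.11)/2 × 4 = 187.4
  [9→13]: (42.11+30.17)/2 × 4 = 144.56
  Sum = 485.605 µg/mL·hr
Tail: C_last/k_e = 30.17/0.095 = 317.579
AUC_0→∞ (sublingual tablet) = 485.605 + 317.579 = 803.184 µg/mL·hr
F = (AUC_ev/D_ev)/(AUC_iv/D_iv) = (803.184/10)/(472/5) = 80.3184/94.4 = 0.8508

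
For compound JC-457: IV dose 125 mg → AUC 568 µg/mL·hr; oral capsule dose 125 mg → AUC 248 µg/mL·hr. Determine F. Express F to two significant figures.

F = 0.44

F = (AUC_ev / D_ev) / (AUC_iv / D_iv)
  = (248/125) / (568/125)
  = 1.984 / 4.544 = 0.4366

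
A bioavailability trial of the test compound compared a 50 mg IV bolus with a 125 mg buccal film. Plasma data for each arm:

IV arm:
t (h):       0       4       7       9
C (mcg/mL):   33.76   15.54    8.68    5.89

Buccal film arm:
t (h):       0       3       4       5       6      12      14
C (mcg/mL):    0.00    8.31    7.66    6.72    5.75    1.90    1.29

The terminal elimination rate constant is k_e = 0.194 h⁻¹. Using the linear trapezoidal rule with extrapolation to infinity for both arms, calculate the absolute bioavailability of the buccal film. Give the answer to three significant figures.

F = 0.148

Trapezoidal AUC_0→9 (IV):
  [0→4]: (33.76+15.54)/2 × 4 = 98.6
  [4→7]: (15.54+8.68)/2 × 3 = 36.33
  [7→9]: (8.68+5.89)/2 × 2 = 14.57
  Sum = 149.5 mcg/mL·h
IV tail: 5.89/0.194 = 30.361; AUC_iv,0→∞ = 149.5 + 30.361 = 179.861 mcg/mL·h
Trapezoidal AUC_0→14 (buccal film):
  [0→3]: (0.00+8.31)/2 × 3 = 12.465
  [3→4]: (8.31+7.66)/2 × 1 = 7.985
  [4→5]: (7.66+6.72)/2 × 1 = 7.19
  [5→6]: (6.72+5.75)/2 × 1 = 6.235
  [6→12]: (5.75+1.90)/2 × 6 = 22.95
  [12→14]: (1.90+1.29)/2 × 2 = 3.19
  Sum = 60.015 mcg/mL·h
buccal film tail: 1.29/0.194 = 6.649; AUC_ev,0→∞ = 60.015 + 6.649 = 66.664 mcg/mL·h
F = (AUC_ev/D_ev)/(AUC_iv/D_iv) = (66.664/125)/(179.861/50) = 0.533312/3.59722 = 0.1483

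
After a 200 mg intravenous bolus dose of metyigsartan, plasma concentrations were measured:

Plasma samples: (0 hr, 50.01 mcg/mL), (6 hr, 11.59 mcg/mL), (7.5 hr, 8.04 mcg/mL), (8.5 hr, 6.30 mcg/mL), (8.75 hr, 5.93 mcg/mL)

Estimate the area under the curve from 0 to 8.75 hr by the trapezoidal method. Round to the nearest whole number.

AUC = 208 mcg/mL·hr

Trapezoidal AUC_0→8.75:
  [0→6]: (50.01+11.59)/2 × 6 = 184.8
  [6→7.5]: (11.59+8.04)/2 × 1.5 = 14.7225
  [7.5→8.5]: (8.04+6.30)/2 × 1 = 7.17
  [8.5→8.75]: (6.30+5.93)/2 × 0.25 = 1.52875
  Sum = 208.22125 mcg/mL·hr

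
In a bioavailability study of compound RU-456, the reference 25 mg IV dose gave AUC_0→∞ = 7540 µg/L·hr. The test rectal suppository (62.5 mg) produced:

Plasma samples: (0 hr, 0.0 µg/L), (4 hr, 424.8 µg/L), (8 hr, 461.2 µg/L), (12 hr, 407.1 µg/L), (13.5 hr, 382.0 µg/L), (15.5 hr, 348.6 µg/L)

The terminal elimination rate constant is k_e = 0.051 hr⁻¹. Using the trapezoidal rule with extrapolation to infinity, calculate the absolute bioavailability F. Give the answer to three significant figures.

Trapezoidal AUC_0→15.5 (rectal suppository):
  [0→4]: (0.0+424.8)/2 × 4 = 849.6
  [4→8]: (424.8+461.2)/2 × 4 = 1772.0
  [8→12]: (461.2+407.1)/2 × 4 = 1736.6
  [12→13.5]: (407.1+382.0)/2 × 1.5 = 591.825
  [13.5→15.5]: (382.0+348.6)/2 × 2 = 730.6
  Sum = 5680.625 µg/L·hr
Tail: C_last/k_e = 348.6/0.051 = 6835.294
AUC_0→∞ (rectal suppository) = 5680.625 + 6835.294 = 12515.919 µg/L·hr
F = (AUC_ev/D_ev)/(AUC_iv/D_iv) = (12515.919/62.5)/(7540/25) = 200.255/301.6 = 0.6640

F = 0.664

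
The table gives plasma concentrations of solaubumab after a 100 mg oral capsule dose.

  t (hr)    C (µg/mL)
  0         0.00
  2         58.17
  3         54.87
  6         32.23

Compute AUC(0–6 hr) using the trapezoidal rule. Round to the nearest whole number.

AUC = 245 µg/mL·hr

Trapezoidal AUC_0→6:
  [0→2]: (0.00+58.17)/2 × 2 = 58.17
  [2→3]: (58.17+54.87)/2 × 1 = 56.52
  [3→6]: (54.87+32.23)/2 × 3 = 130.65
  Sum = 245.34 µg/mL·hr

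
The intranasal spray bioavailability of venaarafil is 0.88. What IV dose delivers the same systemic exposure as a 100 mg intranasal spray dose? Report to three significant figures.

D_iv = 88.0 mg

Systemic exposure from an extravascular dose = F × D_ev, so the equivalent IV dose is F × D_ev.
D_iv = F × D_ev = 0.88 × 100 = 88 mg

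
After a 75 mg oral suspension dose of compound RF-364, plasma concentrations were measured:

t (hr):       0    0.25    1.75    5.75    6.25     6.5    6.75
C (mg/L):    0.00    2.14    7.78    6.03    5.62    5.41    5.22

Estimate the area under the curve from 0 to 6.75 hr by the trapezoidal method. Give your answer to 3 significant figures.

AUC = 40.9 mg/L·hr

Trapezoidal AUC_0→6.75:
  [0→0.25]: (0.00+2.14)/2 × 0.25 = 0.2675
  [0.25→1.75]: (2.14+7.78)/2 × 1.5 = 7.44
  [1.75→5.75]: (7.78+6.03)/2 × 4 = 27.62
  [5.75→6.25]: (6.03+5.62)/2 × 0.5 = 2.9125
  [6.25→6.5]: (5.62+5.41)/2 × 0.25 = 1.37875
  [6.5→6.75]: (5.41+5.22)/2 × 0.25 = 1.32875
  Sum = 40.9475 mg/L·hr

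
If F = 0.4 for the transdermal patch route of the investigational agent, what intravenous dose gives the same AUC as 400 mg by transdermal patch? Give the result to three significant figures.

Systemic exposure from an extravascular dose = F × D_ev, so the equivalent IV dose is F × D_ev.
D_iv = F × D_ev = 0.4 × 400 = 160 mg

D_iv = 160 mg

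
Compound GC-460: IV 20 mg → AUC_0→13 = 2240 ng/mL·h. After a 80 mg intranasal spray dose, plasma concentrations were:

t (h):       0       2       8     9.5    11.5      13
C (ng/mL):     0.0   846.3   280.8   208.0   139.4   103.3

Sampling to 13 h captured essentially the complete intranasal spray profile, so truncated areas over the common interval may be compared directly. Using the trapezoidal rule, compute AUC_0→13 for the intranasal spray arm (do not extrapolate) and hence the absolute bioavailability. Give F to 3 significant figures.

F = 0.572

Trapezoidal AUC_0→13 (intranasal spray):
  [0→2]: (0.0+846.3)/2 × 2 = 846.3
  [2→8]: (846.3+280.8)/2 × 6 = 3381.3
  [8→9.5]: (280.8+208.0)/2 × 1.5 = 366.6
  [9.5→11.5]: (208.0+139.4)/2 × 2 = 347.4
  [11.5→13]: (139.4+103.3)/2 × 1.5 = 182.025
  Sum = 5123.625 ng/mL·h
F = (AUC_ev/D_ev)/(AUC_iv/D_iv) = (5123.625/80)/(2240/20) = 64.0453/112 = 0.5718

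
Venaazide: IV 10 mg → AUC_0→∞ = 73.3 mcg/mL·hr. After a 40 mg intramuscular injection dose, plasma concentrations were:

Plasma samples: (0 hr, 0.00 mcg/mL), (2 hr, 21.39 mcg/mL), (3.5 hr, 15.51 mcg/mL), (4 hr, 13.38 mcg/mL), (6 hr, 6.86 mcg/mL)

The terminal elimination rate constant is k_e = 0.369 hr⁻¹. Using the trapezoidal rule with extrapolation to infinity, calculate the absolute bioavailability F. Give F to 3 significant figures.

Trapezoidal AUC_0→6 (intramuscular injection):
  [0→2]: (0.00+21.39)/2 × 2 = 21.39
  [2→3.5]: (21.39+15.51)/2 × 1.5 = 27.675
  [3.5→4]: (15.51+13.38)/2 × 0.5 = 7.2225
  [4→6]: (13.38+6.86)/2 × 2 = 20.24
  Sum = 76.5275 mcg/mL·hr
Tail: C_last/k_e = 6.86/0.369 = 18.591
AUC_0→∞ (intramuscular injection) = 76.5275 + 18.591 = 95.1185 mcg/mL·hr
F = (AUC_ev/D_ev)/(AUC_iv/D_iv) = (95.1185/40)/(73.3/10) = 2.3779625/7.33 = 0.3244

F = 0.324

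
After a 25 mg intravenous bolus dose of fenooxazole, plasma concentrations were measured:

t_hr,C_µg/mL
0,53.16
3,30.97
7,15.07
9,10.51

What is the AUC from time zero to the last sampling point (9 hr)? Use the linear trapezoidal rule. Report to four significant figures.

Trapezoidal AUC_0→9:
  [0→3]: (53.16+30.97)/2 × 3 = 126.195
  [3→7]: (30.97+15.07)/2 × 4 = 92.08
  [7→9]: (15.07+10.51)/2 × 2 = 25.58
  Sum = 243.855 µg/mL·hr

AUC = 243.9 µg/mL·hr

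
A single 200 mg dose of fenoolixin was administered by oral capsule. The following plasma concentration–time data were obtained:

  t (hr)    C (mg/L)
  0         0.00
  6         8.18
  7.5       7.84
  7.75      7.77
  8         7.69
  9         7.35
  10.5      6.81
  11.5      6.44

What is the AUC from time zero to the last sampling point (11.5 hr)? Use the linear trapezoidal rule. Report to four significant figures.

AUC = 65.20 mg/L·hr

Trapezoidal AUC_0→11.5:
  [0→6]: (0.00+8.18)/2 × 6 = 24.54
  [6→7.5]: (8.18+7.84)/2 × 1.5 = 12.015
  [7.5→7.75]: (7.84+7.77)/2 × 0.25 = 1.95125
  [7.75→8]: (7.77+7.69)/2 × 0.25 = 1.9325
  [8→9]: (7.69+7.35)/2 × 1 = 7.52
  [9→10.5]: (7.35+6.81)/2 × 1.5 = 10.62
  [10.5→11.5]: (6.81+6.44)/2 × 1 = 6.625
  Sum = 65.20375 mg/L·hr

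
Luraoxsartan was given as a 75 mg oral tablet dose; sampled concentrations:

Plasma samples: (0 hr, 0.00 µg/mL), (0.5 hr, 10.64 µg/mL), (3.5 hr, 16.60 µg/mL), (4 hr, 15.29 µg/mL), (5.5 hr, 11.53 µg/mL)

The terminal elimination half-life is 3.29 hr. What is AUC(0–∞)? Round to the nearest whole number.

AUC = 126 µg/mL·hr

Trapezoidal AUC_0→5.5:
  [0→0.5]: (0.00+10.64)/2 × 0.5 = 2.66
  [0.5→3.5]: (10.64+16.60)/2 × 3 = 40.86
  [3.5→4]: (16.60+15.29)/2 × 0.5 = 7.9725
  [4→5.5]: (15.29+11.53)/2 × 1.5 = 20.115
  Sum = 71.6075 µg/mL·hr
k_e = ln2 / t½ = 0.693147 / 3.29 = 0.2107 hr^-1
Extrapolated tail: C_last / k_e = 11.53 / 0.2107 = 54.722
AUC_0→∞ = 71.6075 + 54.722 = 126.3295 µg/mL·hr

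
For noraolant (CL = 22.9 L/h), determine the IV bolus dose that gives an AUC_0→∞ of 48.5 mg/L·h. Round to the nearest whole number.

Dose_iv = CL × AUC_0→∞
     = 22.9 × 48.5 = 1110.65 mg

Dose = 1111 mg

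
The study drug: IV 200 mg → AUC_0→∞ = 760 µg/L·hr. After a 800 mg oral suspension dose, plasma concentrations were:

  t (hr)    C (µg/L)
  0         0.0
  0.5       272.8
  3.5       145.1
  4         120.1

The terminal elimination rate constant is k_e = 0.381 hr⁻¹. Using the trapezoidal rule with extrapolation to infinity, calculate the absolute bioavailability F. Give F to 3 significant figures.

F = 0.354

Trapezoidal AUC_0→4 (oral suspension):
  [0→0.5]: (0.0+272.8)/2 × 0.5 = 68.2
  [0.5→3.5]: (272.8+145.1)/2 × 3 = 626.85
  [3.5→4]: (145.1+120.1)/2 × 0.5 = 66.3
  Sum = 761.35 µg/L·hr
Tail: C_last/k_e = 120.1/0.381 = 315.223
AUC_0→∞ (oral suspension) = 761.35 + 315.223 = 1076.573 µg/L·hr
F = (AUC_ev/D_ev)/(AUC_iv/D_iv) = (1076.573/800)/(760/200) = 1.34572/3.8 = 0.3541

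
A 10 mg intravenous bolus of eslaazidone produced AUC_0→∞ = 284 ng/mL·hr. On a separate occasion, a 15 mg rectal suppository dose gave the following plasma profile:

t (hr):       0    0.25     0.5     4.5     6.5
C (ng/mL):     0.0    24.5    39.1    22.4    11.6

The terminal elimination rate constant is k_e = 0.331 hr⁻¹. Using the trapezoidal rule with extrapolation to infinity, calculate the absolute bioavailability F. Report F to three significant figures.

Trapezoidal AUC_0→6.5 (rectal suppository):
  [0→0.25]: (0.0+24.5)/2 × 0.25 = 3.0625
  [0.25→0.5]: (24.5+39.1)/2 × 0.25 = 7.95
  [0.5→4.5]: (39.1+22.4)/2 × 4 = 123.0
  [4.5→6.5]: (22.4+11.6)/2 × 2 = 34.0
  Sum = 168.0125 ng/mL·hr
Tail: C_last/k_e = 11.6/0.331 = 35.045
AUC_0→∞ (rectal suppository) = 168.0125 + 35.045 = 203.0575 ng/mL·hr
F = (AUC_ev/D_ev)/(AUC_iv/D_iv) = (203.0575/15)/(284/10) = 13.5372/28.4 = 0.4767

F = 0.477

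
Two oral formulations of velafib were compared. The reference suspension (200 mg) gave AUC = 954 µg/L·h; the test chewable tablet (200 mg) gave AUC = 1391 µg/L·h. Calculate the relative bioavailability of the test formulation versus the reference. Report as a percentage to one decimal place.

F_rel = (AUC_test/D_test) / (AUC_ref/D_ref)
      = (1391/200) / (954/200)
      = 6.955 / 4.77 = 1.4581 = 145.81%

F_rel = 145.8%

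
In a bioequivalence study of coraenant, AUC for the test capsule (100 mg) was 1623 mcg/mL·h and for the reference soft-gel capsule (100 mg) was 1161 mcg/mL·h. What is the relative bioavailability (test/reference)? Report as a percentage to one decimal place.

F_rel = 139.8%

F_rel = (AUC_test/D_test) / (AUC_ref/D_ref)
      = (1623/100) / (1161/100)
      = 16.23 / 11.61 = 1.3979 = 139.79%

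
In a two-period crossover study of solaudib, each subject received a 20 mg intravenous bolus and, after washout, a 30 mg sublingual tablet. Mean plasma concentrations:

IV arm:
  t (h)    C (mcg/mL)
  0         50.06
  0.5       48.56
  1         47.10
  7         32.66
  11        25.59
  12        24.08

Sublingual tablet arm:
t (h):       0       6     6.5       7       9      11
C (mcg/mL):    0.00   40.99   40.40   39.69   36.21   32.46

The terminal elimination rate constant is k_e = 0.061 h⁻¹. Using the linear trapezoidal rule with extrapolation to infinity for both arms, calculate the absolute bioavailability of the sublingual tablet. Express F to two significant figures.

Trapezoidal AUC_0→12 (IV):
  [0→0.5]: (50.06+48.56)/2 × 0.5 = 24.655
  [0.5→1]: (48.56+47.10)/2 × 0.5 = 23.915
  [1→7]: (47.10+32.66)/2 × 6 = 239.28
  [7→11]: (32.66+25.59)/2 × 4 = 116.5
  [11→12]: (25.59+24.08)/2 × 1 = 24.835
  Sum = 429.185 mcg/mL·h
IV tail: 24.08/0.061 = 394.754; AUC_iv,0→∞ = 429.185 + 394.754 = 823.939 mcg/mL·h
Trapezoidal AUC_0→11 (sublingual tablet):
  [0→6]: (0.00+40.99)/2 × 6 = 122.97
  [6→6.5]: (40.99+40.40)/2 × 0.5 = 20.3475
  [6.5→7]: (40.40+39.69)/2 × 0.5 = 20.0225
  [7→9]: (39.69+36.21)/2 × 2 = 75.9
  [9→11]: (36.21+32.46)/2 × 2 = 68.67
  Sum = 307.91 mcg/mL·h
sublingual tablet tail: 32.46/0.061 = 532.131; AUC_ev,0→∞ = 307.91 + 532.131 = 840.041 mcg/mL·h
F = (AUC_ev/D_ev)/(AUC_iv/D_iv) = (840.041/30)/(823.939/20) = 28.0014/41.19695 = 0.6797

F = 0.68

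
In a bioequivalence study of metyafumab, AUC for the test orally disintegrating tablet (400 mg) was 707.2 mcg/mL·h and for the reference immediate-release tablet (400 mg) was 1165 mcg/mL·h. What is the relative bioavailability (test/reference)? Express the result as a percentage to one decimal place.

F_rel = 60.7%

F_rel = (AUC_test/D_test) / (AUC_ref/D_ref)
      = (707.2/400) / (1165/400)
      = 1.768 / 2.9125 = 0.6070 = 60.70%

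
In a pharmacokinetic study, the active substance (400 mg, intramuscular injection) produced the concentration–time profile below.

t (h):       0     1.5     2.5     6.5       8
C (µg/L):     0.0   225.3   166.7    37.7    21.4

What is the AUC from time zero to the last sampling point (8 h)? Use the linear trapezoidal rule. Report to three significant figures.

AUC = 818 µg/L·h

Trapezoidal AUC_0→8:
  [0→1.5]: (0.0+225.3)/2 × 1.5 = 168.975
  [1.5→2.5]: (225.3+166.7)/2 × 1 = 196.0
  [2.5→6.5]: (166.7+37.7)/2 × 4 = 408.8
  [6.5→8]: (37.7+21.4)/2 × 1.5 = 44.325
  Sum = 818.1 µg/L·h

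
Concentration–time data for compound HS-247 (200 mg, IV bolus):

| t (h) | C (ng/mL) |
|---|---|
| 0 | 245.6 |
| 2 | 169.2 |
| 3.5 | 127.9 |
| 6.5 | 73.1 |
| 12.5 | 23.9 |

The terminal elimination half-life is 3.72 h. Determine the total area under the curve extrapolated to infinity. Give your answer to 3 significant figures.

Trapezoidal AUC_0→12.5:
  [0→2]: (245.6+169.2)/2 × 2 = 414.8
  [2→3.5]: (169.2+127.9)/2 × 1.5 = 222.825
  [3.5→6.5]: (127.9+73.1)/2 × 3 = 301.5
  [6.5→12.5]: (73.1+23.9)/2 × 6 = 291.0
  Sum = 1230.125 ng/mL·h
k_e = ln2 / t½ = 0.693147 / 3.72 = 0.1863 h^-1
Extrapolated tail: C_last / k_e = 23.9 / 0.1863 = 128.288
AUC_0→∞ = 1230.125 + 128.288 = 1358.413 ng/mL·h

AUC = 1360 ng/mL·h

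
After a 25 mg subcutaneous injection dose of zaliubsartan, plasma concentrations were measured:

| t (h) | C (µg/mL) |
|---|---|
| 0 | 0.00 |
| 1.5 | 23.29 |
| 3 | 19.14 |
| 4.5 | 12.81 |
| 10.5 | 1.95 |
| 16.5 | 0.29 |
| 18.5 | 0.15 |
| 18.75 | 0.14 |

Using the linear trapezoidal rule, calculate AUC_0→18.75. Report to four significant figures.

Trapezoidal AUC_0→18.75:
  [0→1.5]: (0.00+23.29)/2 × 1.5 = 17.4675
  [1.5→3]: (23.29+19.14)/2 × 1.5 = 31.8225
  [3→4.5]: (19.14+12.81)/2 × 1.5 = 23.9625
  [4.5→10.5]: (12.81+1.95)/2 × 6 = 44.28
  [10.5→16.5]: (1.95+0.29)/2 × 6 = 6.72
  [16.5→18.5]: (0.29+0.15)/2 × 2 = 0.44
  [18.5→18.75]: (0.15+0.14)/2 × 0.25 = 0.03625
  Sum = 124.72875 µg/mL·h

AUC = 124.7 µg/mL·h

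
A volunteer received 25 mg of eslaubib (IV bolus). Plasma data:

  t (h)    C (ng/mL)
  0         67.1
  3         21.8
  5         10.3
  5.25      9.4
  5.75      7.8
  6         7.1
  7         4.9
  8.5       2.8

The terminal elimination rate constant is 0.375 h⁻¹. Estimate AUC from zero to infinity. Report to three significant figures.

AUC = 193 ng/mL·h

Trapezoidal AUC_0→8.5:
  [0→3]: (67.1+21.8)/2 × 3 = 133.35
  [3→5]: (21.8+10.3)/2 × 2 = 32.1
  [5→5.25]: (10.3+9.4)/2 × 0.25 = 2.4625
  [5.25→5.75]: (9.4+7.8)/2 × 0.5 = 4.3
  [5.75→6]: (7.8+7.1)/2 × 0.25 = 1.8625
  [6→7]: (7.1+4.9)/2 × 1 = 6.0
  [7→8.5]: (4.9+2.8)/2 × 1.5 = 5.775
  Sum = 185.85 ng/mL·h
Extrapolated tail: C_last / k_e = 2.8 / 0.375 = 7.467
AUC_0→∞ = 185.85 + 7.467 = 193.317 ng/mL·h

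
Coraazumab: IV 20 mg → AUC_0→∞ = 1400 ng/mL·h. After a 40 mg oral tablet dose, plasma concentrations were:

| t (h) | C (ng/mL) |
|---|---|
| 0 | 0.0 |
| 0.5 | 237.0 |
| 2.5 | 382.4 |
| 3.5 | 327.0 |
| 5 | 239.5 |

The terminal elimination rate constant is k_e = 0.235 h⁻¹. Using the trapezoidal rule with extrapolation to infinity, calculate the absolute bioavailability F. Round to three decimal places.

F = 0.885

Trapezoidal AUC_0→5 (oral tablet):
  [0→0.5]: (0.0+237.0)/2 × 0.5 = 59.25
  [0.5→2.5]: (237.0+382.4)/2 × 2 = 619.4
  [2.5→3.5]: (382.4+327.0)/2 × 1 = 354.7
  [3.5→5]: (327.0+239.5)/2 × 1.5 = 424.875
  Sum = 1458.225 ng/mL·h
Tail: C_last/k_e = 239.5/0.235 = 1019.149
AUC_0→∞ (oral tablet) = 1458.225 + 1019.149 = 2477.374 ng/mL·h
F = (AUC_ev/D_ev)/(AUC_iv/D_iv) = (2477.374/40)/(1400/20) = 61.93435/70 = 0.8848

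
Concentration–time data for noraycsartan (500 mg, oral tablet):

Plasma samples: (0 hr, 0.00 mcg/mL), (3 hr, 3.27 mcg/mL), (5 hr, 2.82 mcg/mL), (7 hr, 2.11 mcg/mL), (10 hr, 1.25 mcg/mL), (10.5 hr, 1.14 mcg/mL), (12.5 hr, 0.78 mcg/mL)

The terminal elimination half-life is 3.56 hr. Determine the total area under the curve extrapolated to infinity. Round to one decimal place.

AUC = 27.5 mcg/mL·hr

Trapezoidal AUC_0→12.5:
  [0→3]: (0.00+3.27)/2 × 3 = 4.905
  [3→5]: (3.27+2.82)/2 × 2 = 6.09
  [5→7]: (2.82+2.11)/2 × 2 = 4.93
  [7→10]: (2.11+1.25)/2 × 3 = 5.04
  [10→10.5]: (1.25+1.14)/2 × 0.5 = 0.5975
  [10.5→12.5]: (1.14+0.78)/2 × 2 = 1.92
  Sum = 23.4825 mcg/mL·hr
k_e = ln2 / t½ = 0.693147 / 3.56 = 0.1947 hr^-1
Extrapolated tail: C_last / k_e = 0.78 / 0.1947 = 4.006
AUC_0→∞ = 23.4825 + 4.006 = 27.4885 mcg/mL·hr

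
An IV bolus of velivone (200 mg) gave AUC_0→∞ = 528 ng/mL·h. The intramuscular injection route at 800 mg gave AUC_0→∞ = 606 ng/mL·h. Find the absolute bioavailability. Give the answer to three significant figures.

F = (AUC_ev / D_ev) / (AUC_iv / D_iv)
  = (606/800) / (528/200)
  = 0.7575 / 2.64 = 0.2869

F = 0.287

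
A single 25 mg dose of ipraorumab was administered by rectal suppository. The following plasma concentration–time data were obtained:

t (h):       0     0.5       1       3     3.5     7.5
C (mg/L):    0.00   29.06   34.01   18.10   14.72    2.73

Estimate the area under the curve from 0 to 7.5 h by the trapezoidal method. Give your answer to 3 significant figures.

AUC = 118 mg/L·h

Trapezoidal AUC_0→7.5:
  [0→0.5]: (0.00+29.06)/2 × 0.5 = 7.265
  [0.5→1]: (29.06+34.01)/2 × 0.5 = 15.7675
  [1→3]: (34.01+18.10)/2 × 2 = 52.11
  [3→3.5]: (18.10+14.72)/2 × 0.5 = 8.205
  [3.5→7.5]: (14.72+2.73)/2 × 4 = 34.9
  Sum = 118.2475 mg/L·h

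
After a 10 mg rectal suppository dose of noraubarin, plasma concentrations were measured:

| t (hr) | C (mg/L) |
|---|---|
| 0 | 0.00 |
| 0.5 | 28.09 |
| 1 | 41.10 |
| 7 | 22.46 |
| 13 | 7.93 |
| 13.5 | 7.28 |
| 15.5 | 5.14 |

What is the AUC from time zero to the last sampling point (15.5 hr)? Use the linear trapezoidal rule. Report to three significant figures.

Trapezoidal AUC_0→15.5:
  [0→0.5]: (0.00+28.09)/2 × 0.5 = 7.0225
  [0.5→1]: (28.09+41.10)/2 × 0.5 = 17.2975
  [1→7]: (41.10+22.46)/2 × 6 = 190.68
  [7→13]: (22.46+7.93)/2 × 6 = 91.17
  [13→13.5]: (7.93+7.28)/2 × 0.5 = 3.8025
  [13.5→15.5]: (7.28+5.14)/2 × 2 = 12.42
  Sum = 322.3925 mg/L·hr

AUC = 322 mg/L·hr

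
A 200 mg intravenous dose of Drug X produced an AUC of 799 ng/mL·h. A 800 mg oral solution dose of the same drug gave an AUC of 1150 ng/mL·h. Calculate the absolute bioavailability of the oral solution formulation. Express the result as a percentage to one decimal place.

F = (AUC_ev / D_ev) / (AUC_iv / D_iv)
  = (1150/800) / (799/200)
  = 1.4375 / 3.995 = 0.3598
  = 35.98%

F = 36.0%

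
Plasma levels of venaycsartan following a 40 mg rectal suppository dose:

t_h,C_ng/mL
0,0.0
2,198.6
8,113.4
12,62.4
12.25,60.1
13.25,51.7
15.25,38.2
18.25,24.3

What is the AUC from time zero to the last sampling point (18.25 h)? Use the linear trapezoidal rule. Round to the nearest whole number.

AUC = 1741 ng/mL·h

Trapezoidal AUC_0→18.25:
  [0→2]: (0.0+198.6)/2 × 2 = 198.6
  [2→8]: (198.6+113.4)/2 × 6 = 936.0
  [8→12]: (113.4+62.4)/2 × 4 = 351.6
  [12→12.25]: (62.4+60.1)/2 × 0.25 = 15.3125
  [12.25→13.25]: (60.1+51.7)/2 × 1 = 55.9
  [13.25→15.25]: (51.7+38.2)/2 × 2 = 89.9
  [15.25→18.25]: (38.2+24.3)/2 × 3 = 93.75
  Sum = 1741.0625 ng/mL·h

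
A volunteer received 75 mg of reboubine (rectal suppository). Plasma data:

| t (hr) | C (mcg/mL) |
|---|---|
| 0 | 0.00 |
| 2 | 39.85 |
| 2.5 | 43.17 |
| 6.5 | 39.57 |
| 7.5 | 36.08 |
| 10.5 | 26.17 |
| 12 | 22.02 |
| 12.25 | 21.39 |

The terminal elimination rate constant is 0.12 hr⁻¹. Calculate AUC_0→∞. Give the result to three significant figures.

AUC = 577 mcg/mL·hr

Trapezoidal AUC_0→12.25:
  [0→2]: (0.00+39.85)/2 × 2 = 39.85
  [2→2.5]: (39.85+43.17)/2 × 0.5 = 20.755
  [2.5→6.5]: (43.17+39.57)/2 × 4 = 165.48
  [6.5→7.5]: (39.57+36.08)/2 × 1 = 37.825
  [7.5→10.5]: (36.08+26.17)/2 × 3 = 93.375
  [10.5→12]: (26.17+22.02)/2 × 1.5 = 36.1425
  [12→12.25]: (22.02+21.39)/2 × 0.25 = 5.42625
  Sum = 398.85375 mcg/mL·hr
Extrapolated tail: C_last / k_e = 21.39 / 0.12 = 178.250
AUC_0→∞ = 398.85375 + 178.250 = 577.10375 mcg/mL·hr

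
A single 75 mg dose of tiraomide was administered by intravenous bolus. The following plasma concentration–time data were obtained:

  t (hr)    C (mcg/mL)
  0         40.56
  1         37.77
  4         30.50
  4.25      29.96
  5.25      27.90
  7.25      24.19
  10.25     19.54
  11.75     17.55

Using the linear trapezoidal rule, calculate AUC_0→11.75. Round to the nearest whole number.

AUC = 324 mcg/mL·hr

Trapezoidal AUC_0→11.75:
  [0→1]: (40.56+37.77)/2 × 1 = 39.165
  [1→4]: (37.77+30.50)/2 × 3 = 102.405
  [4→4.25]: (30.50+29.96)/2 × 0.25 = 7.5575
  [4.25→5.25]: (29.96+27.90)/2 × 1 = 28.93
  [5.25→7.25]: (27.90+24.19)/2 × 2 = 52.09
  [7.25→10.25]: (24.19+19.54)/2 × 3 = 65.595
  [10.25→11.75]: (19.54+17.55)/2 × 1.5 = 27.8175
  Sum = 323.56 mcg/mL·hr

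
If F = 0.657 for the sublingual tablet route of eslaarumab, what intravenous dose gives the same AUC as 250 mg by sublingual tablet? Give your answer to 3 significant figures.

D_iv = 164 mg

Systemic exposure from an extravascular dose = F × D_ev, so the equivalent IV dose is F × D_ev.
D_iv = F × D_ev = 0.657 × 250 = 164.25 mg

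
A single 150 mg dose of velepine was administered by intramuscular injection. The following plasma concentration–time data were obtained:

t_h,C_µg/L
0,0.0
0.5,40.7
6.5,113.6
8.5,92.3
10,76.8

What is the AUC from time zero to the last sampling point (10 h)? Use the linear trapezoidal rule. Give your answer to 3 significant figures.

Trapezoidal AUC_0→10:
  [0→0.5]: (0.0+40.7)/2 × 0.5 = 10.175
  [0.5→6.5]: (40.7+113.6)/2 × 6 = 462.9
  [6.5→8.5]: (113.6+92.3)/2 × 2 = 205.9
  [8.5→10]: (92.3+76.8)/2 × 1.5 = 126.825
  Sum = 805.8 µg/L·h

AUC = 806 µg/L·h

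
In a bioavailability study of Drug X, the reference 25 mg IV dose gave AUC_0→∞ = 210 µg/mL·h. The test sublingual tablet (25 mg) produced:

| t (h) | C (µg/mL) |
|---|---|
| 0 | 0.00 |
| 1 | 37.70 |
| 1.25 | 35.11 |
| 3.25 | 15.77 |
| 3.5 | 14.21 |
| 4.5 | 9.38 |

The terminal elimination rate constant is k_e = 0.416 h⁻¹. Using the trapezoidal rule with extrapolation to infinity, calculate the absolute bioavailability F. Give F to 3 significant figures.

F = 0.557

Trapezoidal AUC_0→4.5 (sublingual tablet):
  [0→1]: (0.00+37.70)/2 × 1 = 18.85
  [1→1.25]: (37.70+35.11)/2 × 0.25 = 9.10125
  [1.25→3.25]: (35.11+15.77)/2 × 2 = 50.88
  [3.25→3.5]: (15.77+14.21)/2 × 0.25 = 3.7475
  [3.5→4.5]: (14.21+9.38)/2 × 1 = 11.795
  Sum = 94.37375 µg/mL·h
Tail: C_last/k_e = 9.38/0.416 = 22.548
AUC_0→∞ (sublingual tablet) = 94.37375 + 22.548 = 116.92175 µg/mL·h
F = (AUC_ev/D_ev)/(AUC_iv/D_iv) = (116.92175/25)/(210/25) = 4.67687/8.4 = 0.5568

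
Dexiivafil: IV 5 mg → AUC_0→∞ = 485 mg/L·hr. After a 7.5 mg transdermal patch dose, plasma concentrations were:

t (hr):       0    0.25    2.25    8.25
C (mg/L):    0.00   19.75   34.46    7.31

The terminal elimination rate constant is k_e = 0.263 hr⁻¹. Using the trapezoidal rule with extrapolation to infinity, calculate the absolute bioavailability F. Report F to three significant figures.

Trapezoidal AUC_0→8.25 (transdermal patch):
  [0→0.25]: (0.00+19.75)/2 × 0.25 = 2.46875
  [0.25→2.25]: (19.75+34.46)/2 × 2 = 54.21
  [2.25→8.25]: (34.46+7.31)/2 × 6 = 125.31
  Sum = 181.98875 mg/L·hr
Tail: C_last/k_e = 7.31/0.263 = 27.795
AUC_0→∞ (transdermal patch) = 181.98875 + 27.795 = 209.78375 mg/L·hr
F = (AUC_ev/D_ev)/(AUC_iv/D_iv) = (209.78375/7.5)/(485/5) = 27.9712/97 = 0.2884

F = 0.288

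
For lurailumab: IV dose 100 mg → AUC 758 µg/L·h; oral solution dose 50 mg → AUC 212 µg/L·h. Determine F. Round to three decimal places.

F = 0.559

F = (AUC_ev / D_ev) / (AUC_iv / D_iv)
  = (212/50) / (758/100)
  = 4.24 / 7.58 = 0.5594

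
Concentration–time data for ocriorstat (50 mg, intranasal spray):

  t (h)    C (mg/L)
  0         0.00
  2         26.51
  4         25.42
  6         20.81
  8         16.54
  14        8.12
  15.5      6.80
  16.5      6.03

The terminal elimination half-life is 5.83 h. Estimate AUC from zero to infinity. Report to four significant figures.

Trapezoidal AUC_0→16.5:
  [0→2]: (0.00+26.51)/2 × 2 = 26.51
  [2→4]: (26.51+25.42)/2 × 2 = 51.93
  [4→6]: (25.42+20.81)/2 × 2 = 46.23
  [6→8]: (20.81+16.54)/2 × 2 = 37.35
  [8→14]: (16.54+8.12)/2 × 6 = 73.98
  [14→15.5]: (8.12+6.80)/2 × 1.5 = 11.19
  [15.5→16.5]: (6.80+6.03)/2 × 1 = 6.415
  Sum = 253.605 mg/L·h
k_e = ln2 / t½ = 0.693147 / 5.83 = 0.1189 h^-1
Extrapolated tail: C_last / k_e = 6.03 / 0.1189 = 50.715
AUC_0→∞ = 253.605 + 50.715 = 304.32 mg/L·h

AUC = 304.3 mg/L·h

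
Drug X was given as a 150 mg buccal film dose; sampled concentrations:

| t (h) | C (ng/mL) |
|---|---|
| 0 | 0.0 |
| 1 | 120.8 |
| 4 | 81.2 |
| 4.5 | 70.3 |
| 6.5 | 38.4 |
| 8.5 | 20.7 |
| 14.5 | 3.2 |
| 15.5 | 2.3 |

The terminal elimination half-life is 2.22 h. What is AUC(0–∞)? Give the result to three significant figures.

Trapezoidal AUC_0→15.5:
  [0→1]: (0.0+120.8)/2 × 1 = 60.4
  [1→4]: (120.8+81.2)/2 × 3 = 303.0
  [4→4.5]: (81.2+70.3)/2 × 0.5 = 37.875
  [4.5→6.5]: (70.3+38.4)/2 × 2 = 108.7
  [6.5→8.5]: (38.4+20.7)/2 × 2 = 59.1
  [8.5→14.5]: (20.7+3.2)/2 × 6 = 71.7
  [14.5→15.5]: (3.2+2.3)/2 × 1 = 2.75
  Sum = 643.525 ng/mL·h
k_e = ln2 / t½ = 0.693147 / 2.22 = 0.3122 h^-1
Extrapolated tail: C_last / k_e = 2.3 / 0.3122 = 7.367
AUC_0→∞ = 643.525 + 7.367 = 650.892 ng/mL·h

AUC = 651 ng/mL·h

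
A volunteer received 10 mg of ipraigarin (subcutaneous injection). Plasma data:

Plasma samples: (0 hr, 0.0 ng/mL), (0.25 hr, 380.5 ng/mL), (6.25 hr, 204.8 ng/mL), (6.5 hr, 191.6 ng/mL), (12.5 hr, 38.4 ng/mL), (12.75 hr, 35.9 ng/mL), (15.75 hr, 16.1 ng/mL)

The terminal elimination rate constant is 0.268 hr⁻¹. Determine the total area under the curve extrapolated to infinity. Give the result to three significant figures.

AUC = 2690 ng/mL·hr

Trapezoidal AUC_0→15.75:
  [0→0.25]: (0.0+380.5)/2 × 0.25 = 47.5625
  [0.25→6.25]: (380.5+204.8)/2 × 6 = 1755.9
  [6.25→6.5]: (204.8+191.6)/2 × 0.25 = 49.55
  [6.5→12.5]: (191.6+38.4)/2 × 6 = 690.0
  [12.5→12.75]: (38.4+35.9)/2 × 0.25 = 9.2875
  [12.75→15.75]: (35.9+16.1)/2 × 3 = 78.0
  Sum = 2630.3 ng/mL·hr
Extrapolated tail: C_last / k_e = 16.1 / 0.268 = 60.075
AUC_0→∞ = 2630.3 + 60.075 = 2690.375 ng/mL·hr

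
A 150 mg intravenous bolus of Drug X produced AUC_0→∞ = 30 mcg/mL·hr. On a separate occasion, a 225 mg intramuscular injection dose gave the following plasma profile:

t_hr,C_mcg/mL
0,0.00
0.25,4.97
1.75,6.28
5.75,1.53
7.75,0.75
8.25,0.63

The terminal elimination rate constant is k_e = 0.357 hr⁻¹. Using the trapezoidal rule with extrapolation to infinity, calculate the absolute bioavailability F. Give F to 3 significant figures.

F = 0.646

Trapezoidal AUC_0→8.25 (intramuscular injection):
  [0→0.25]: (0.00+4.97)/2 × 0.25 = 0.62125
  [0.25→1.75]: (4.97+6.28)/2 × 1.5 = 8.4375
  [1.75→5.75]: (6.28+1.53)/2 × 4 = 15.62
  [5.75→7.75]: (1.53+0.75)/2 × 2 = 2.28
  [7.75→8.25]: (0.75+0.63)/2 × 0.5 = 0.345
  Sum = 27.30375 mcg/mL·hr
Tail: C_last/k_e = 0.63/0.357 = 1.765
AUC_0→∞ (intramuscular injection) = 27.30375 + 1.765 = 29.06875 mcg/mL·hr
F = (AUC_ev/D_ev)/(AUC_iv/D_iv) = (29.06875/225)/(30/150) = 0.129194/0.2 = 0.6460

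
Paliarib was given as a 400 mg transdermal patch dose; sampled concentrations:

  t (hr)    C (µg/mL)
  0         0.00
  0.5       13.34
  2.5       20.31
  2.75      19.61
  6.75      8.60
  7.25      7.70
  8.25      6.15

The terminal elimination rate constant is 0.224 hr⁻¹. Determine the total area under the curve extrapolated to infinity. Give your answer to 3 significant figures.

Trapezoidal AUC_0→8.25:
  [0→0.5]: (0.00+13.34)/2 × 0.5 = 3.335
  [0.5→2.5]: (13.34+20.31)/2 × 2 = 33.65
  [2.5→2.75]: (20.31+19.61)/2 × 0.25 = 4.99
  [2.75→6.75]: (19.61+8.60)/2 × 4 = 56.42
  [6.75→7.25]: (8.60+7.70)/2 × 0.5 = 4.075
  [7.25→8.25]: (7.70+6.15)/2 × 1 = 6.925
  Sum = 109.395 µg/mL·hr
Extrapolated tail: C_last / k_e = 6.15 / 0.224 = 27.455
AUC_0→∞ = 109.395 + 27.455 = 136.85 µg/mL·hr

AUC = 137 µg/mL·hr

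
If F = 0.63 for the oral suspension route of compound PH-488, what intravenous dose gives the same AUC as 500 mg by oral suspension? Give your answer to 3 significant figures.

D_iv = 315 mg

Systemic exposure from an extravascular dose = F × D_ev, so the equivalent IV dose is F × D_ev.
D_iv = F × D_ev = 0.63 × 500 = 315 mg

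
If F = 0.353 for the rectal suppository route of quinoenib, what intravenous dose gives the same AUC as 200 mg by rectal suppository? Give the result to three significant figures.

Systemic exposure from an extravascular dose = F × D_ev, so the equivalent IV dose is F × D_ev.
D_iv = F × D_ev = 0.353 × 200 = 70.6 mg

D_iv = 70.6 mg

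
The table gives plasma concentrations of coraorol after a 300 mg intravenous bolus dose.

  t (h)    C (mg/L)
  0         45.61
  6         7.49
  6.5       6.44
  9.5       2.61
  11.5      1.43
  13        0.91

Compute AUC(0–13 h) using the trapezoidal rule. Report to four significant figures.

AUC = 182.2 mg/L·h

Trapezoidal AUC_0→13:
  [0→6]: (45.61+7.49)/2 × 6 = 159.3
  [6→6.5]: (7.49+6.44)/2 × 0.5 = 3.4825
  [6.5→9.5]: (6.44+2.61)/2 × 3 = 13.575
  [9.5→11.5]: (2.61+1.43)/2 × 2 = 4.04
  [11.5→13]: (1.43+0.91)/2 × 1.5 = 1.755
  Sum = 182.1525 mg/L·h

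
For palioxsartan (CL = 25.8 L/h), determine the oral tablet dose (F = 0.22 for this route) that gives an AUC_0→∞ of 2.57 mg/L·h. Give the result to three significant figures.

Dose = CL × AUC_0→∞ / F
     = 25.8 × 2.57 / 0.22 = 301.391 mg

Dose = 301 mg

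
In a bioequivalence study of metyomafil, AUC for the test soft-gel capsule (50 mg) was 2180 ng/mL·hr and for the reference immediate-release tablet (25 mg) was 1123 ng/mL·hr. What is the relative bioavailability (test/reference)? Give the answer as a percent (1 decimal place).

F_rel = 97.1%

F_rel = (AUC_test/D_test) / (AUC_ref/D_ref)
      = (2180/50) / (1123/25)
      = 43.6 / 44.92 = 0.9706 = 97.06%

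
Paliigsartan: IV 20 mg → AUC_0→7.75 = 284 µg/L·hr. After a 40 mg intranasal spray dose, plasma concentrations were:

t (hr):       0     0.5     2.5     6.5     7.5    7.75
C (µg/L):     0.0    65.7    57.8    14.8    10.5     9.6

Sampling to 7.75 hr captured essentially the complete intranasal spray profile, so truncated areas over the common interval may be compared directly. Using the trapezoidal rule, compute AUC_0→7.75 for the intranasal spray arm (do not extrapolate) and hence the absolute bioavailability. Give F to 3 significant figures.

Trapezoidal AUC_0→7.75 (intranasal spray):
  [0→0.5]: (0.0+65.7)/2 × 0.5 = 16.425
  [0.5→2.5]: (65.7+57.8)/2 × 2 = 123.5
  [2.5→6.5]: (57.8+14.8)/2 × 4 = 145.2
  [6.5→7.5]: (14.8+10.5)/2 × 1 = 12.65
  [7.5→7.75]: (10.5+9.6)/2 × 0.25 = 2.5125
  Sum = 300.2875 µg/L·hr
F = (AUC_ev/D_ev)/(AUC_iv/D_iv) = (300.2875/40)/(284/20) = 7.5071875/14.2 = 0.5287

F = 0.529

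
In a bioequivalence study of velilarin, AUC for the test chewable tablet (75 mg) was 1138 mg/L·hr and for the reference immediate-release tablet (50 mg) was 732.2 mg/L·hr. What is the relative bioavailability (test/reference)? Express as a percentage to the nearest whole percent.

F_rel = 104%

F_rel = (AUC_test/D_test) / (AUC_ref/D_ref)
      = (1138/75) / (732.2/50)
      = 15.1733 / 14.644 = 1.0361 = 103.61%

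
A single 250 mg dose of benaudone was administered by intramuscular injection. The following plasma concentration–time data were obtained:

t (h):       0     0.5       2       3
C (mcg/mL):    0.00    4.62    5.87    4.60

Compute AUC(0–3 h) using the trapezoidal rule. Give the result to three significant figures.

AUC = 14.3 mcg/mL·h

Trapezoidal AUC_0→3:
  [0→0.5]: (0.00+4.62)/2 × 0.5 = 1.155
  [0.5→2]: (4.62+5.87)/2 × 1.5 = 7.8675
  [2→3]: (5.87+4.60)/2 × 1 = 5.235
  Sum = 14.2575 mcg/mL·h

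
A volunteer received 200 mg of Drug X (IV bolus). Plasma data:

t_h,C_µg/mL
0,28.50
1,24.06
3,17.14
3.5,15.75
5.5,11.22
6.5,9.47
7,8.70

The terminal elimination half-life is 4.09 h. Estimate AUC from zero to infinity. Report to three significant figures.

Trapezoidal AUC_0→7:
  [0→1]: (28.50+24.06)/2 × 1 = 26.28
  [1→3]: (24.06+17.14)/2 × 2 = 41.2
  [3→3.5]: (17.14+15.75)/2 × 0.5 = 8.2225
  [3.5→5.5]: (15.75+11.22)/2 × 2 = 26.97
  [5.5→6.5]: (11.22+9.47)/2 × 1 = 10.345
  [6.5→7]: (9.47+8.70)/2 × 0.5 = 4.5425
  Sum = 117.56 µg/mL·h
k_e = ln2 / t½ = 0.693147 / 4.09 = 0.1695 h^-1
Extrapolated tail: C_last / k_e = 8.70 / 0.1695 = 51.327
AUC_0→∞ = 117.56 + 51.327 = 168.887 µg/mL·h

AUC = 169 µg/mL·h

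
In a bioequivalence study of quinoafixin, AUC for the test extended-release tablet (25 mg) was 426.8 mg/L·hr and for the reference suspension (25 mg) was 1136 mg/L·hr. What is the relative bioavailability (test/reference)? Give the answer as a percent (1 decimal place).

F_rel = (AUC_test/D_test) / (AUC_ref/D_ref)
      = (426.8/25) / (1136/25)
      = 17.072 / 45.44 = 0.3757 = 37.57%

F_rel = 37.6%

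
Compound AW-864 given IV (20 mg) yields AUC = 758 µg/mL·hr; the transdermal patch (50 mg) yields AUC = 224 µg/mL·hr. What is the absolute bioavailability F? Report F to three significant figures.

F = (AUC_ev / D_ev) / (AUC_iv / D_iv)
  = (224/50) / (758/20)
  = 4.48 / 37.9 = 0.1182

F = 0.118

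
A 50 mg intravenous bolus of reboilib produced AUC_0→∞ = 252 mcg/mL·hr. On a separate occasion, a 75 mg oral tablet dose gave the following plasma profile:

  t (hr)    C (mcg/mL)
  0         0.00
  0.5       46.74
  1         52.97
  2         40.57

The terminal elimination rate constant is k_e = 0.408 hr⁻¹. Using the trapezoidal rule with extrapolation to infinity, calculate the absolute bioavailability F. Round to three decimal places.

F = 0.484

Trapezoidal AUC_0→2 (oral tablet):
  [0→0.5]: (0.00+46.74)/2 × 0.5 = 11.685
  [0.5→1]: (46.74+52.97)/2 × 0.5 = 24.9275
  [1→2]: (52.97+40.57)/2 × 1 = 46.77
  Sum = 83.3825 mcg/mL·hr
Tail: C_last/k_e = 40.57/0.408 = 99.436
AUC_0→∞ (oral tablet) = 83.3825 + 99.436 = 182.8185 mcg/mL·hr
F = (AUC_ev/D_ev)/(AUC_iv/D_iv) = (182.8185/75)/(252/50) = 2.43758/5.04 = 0.4836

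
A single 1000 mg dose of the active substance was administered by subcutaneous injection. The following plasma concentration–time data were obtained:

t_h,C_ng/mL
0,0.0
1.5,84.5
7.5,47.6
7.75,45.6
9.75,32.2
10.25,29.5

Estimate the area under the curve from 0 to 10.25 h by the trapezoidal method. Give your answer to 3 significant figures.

Trapezoidal AUC_0→10.25:
  [0→1.5]: (0.0+84.5)/2 × 1.5 = 63.375
  [1.5→7.5]: (84.5+47.6)/2 × 6 = 396.3
  [7.5→7.75]: (47.6+45.6)/2 × 0.25 = 11.65
  [7.75→9.75]: (45.6+32.2)/2 × 2 = 77.8
  [9.75→10.25]: (32.2+29.5)/2 × 0.5 = 15.425
  Sum = 564.55 ng/mL·h

AUC = 565 ng/mL·h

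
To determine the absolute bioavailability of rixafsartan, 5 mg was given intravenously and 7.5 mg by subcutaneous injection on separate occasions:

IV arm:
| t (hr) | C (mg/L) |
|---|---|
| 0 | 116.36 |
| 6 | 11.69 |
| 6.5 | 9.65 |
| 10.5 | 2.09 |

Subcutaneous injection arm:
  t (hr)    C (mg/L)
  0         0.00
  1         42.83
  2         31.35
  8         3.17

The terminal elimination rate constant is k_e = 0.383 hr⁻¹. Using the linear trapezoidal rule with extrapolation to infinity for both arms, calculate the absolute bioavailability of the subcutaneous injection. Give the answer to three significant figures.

F = 0.271

Trapezoidal AUC_0→10.5 (IV):
  [0→6]: (116.36+11.69)/2 × 6 = 384.15
  [6→6.5]: (11.69+9.65)/2 × 0.5 = 5.335
  [6.5→10.5]: (9.65+2.09)/2 × 4 = 23.48
  Sum = 412.965 mg/L·hr
IV tail: 2.09/0.383 = 5.457; AUC_iv,0→∞ = 412.965 + 5.457 = 418.422 mg/L·hr
Trapezoidal AUC_0→8 (subcutaneous injection):
  [0→1]: (0.00+42.83)/2 × 1 = 21.415
  [1→2]: (42.83+31.35)/2 × 1 = 37.09
  [2→8]: (31.35+3.17)/2 × 6 = 103.56
  Sum = 162.065 mg/L·hr
subcutaneous injection tail: 3.17/0.383 = 8.277; AUC_ev,0→∞ = 162.065 + 8.277 = 170.342 mg/L·hr
F = (AUC_ev/D_ev)/(AUC_iv/D_iv) = (170.342/7.5)/(418.422/5) = 22.7123/83.6844 = 0.2714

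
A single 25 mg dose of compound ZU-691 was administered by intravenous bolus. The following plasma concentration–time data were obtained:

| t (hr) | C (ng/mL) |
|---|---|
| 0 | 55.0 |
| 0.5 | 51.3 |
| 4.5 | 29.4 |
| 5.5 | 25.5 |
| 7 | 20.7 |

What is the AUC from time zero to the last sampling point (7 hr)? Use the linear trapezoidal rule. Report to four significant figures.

AUC = 250.1 ng/mL·hr

Trapezoidal AUC_0→7:
  [0→0.5]: (55.0+51.3)/2 × 0.5 = 26.575
  [0.5→4.5]: (51.3+29.4)/2 × 4 = 161.4
  [4.5→5.5]: (29.4+25.5)/2 × 1 = 27.45
  [5.5→7]: (25.5+20.7)/2 × 1.5 = 34.65
  Sum = 250.075 ng/mL·hr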